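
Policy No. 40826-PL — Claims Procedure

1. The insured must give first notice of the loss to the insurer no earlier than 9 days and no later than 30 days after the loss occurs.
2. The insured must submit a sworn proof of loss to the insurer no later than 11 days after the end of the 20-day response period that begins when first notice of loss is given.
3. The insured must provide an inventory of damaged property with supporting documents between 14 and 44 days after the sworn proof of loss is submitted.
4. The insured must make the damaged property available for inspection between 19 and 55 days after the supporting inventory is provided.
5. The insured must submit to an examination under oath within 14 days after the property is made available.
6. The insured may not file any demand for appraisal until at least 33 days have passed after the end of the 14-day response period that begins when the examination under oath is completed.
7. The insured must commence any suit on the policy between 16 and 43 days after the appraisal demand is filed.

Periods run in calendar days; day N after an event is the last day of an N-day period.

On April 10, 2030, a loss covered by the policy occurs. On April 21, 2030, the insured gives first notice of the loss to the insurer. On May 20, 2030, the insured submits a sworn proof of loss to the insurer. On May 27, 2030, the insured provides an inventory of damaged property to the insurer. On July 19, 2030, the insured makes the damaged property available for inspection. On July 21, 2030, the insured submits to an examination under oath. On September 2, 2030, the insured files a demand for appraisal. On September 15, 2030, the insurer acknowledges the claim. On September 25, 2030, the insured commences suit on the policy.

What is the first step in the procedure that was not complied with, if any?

Step 3

Step 1 — 9 and 30 days from April 10, 2030 (when the loss occurs) are April 19, 2030 and May 10, 2030 respectively; done April 21, 2030, which is between those dates.
Step 2 — counting 11 days from May 11, 2030 (end of the 20-day response period, which began when first notice of loss is given on April 21, 2030) gives a deadline of May 22, 2030; done May 20, 2030 — timely.
Step 3 — 14 and 44 days from May 20, 2030 (when the sworn proof of loss is submitted) are June 3, 2030 and July 3, 2030 respectively; done May 27, 2030 — 7 days before the window opened.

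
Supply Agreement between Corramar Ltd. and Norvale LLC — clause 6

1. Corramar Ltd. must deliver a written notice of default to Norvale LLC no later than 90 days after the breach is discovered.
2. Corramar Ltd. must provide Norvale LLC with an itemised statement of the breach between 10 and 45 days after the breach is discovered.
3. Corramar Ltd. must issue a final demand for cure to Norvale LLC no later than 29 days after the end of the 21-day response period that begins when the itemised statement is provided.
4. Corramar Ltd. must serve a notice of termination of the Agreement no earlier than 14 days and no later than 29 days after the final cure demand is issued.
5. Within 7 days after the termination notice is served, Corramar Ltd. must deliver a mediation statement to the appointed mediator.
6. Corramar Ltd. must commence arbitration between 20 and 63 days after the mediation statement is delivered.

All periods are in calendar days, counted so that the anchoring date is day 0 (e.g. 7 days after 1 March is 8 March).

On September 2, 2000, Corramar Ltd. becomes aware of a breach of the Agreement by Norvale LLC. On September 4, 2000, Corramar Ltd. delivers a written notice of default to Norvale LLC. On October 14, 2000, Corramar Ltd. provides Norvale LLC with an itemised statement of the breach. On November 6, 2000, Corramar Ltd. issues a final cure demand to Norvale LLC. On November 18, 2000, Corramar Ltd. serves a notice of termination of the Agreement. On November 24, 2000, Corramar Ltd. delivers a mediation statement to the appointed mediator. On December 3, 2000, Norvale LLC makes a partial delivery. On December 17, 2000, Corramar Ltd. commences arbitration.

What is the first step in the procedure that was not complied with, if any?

Step 4

Step 1: 90 days after September 2, 2000 (when the breach is discovered) is December 1, 2000; completed September 4, 2000, before the deadline.
Step 2: the window is 10–45 days after September 2, 2000 (when the breach is discovered), so September 12, 2000 through October 17, 2000; done October 14, 2000, which is between those dates.
Step 3: 29 days after November 4, 2000 (end of the 21-day response period, which began when the itemised statement is provided on October 14, 2000) is December 3, 2000; done November 6, 2000 — timely.
Step 4: the window is 14–29 days after November 6, 2000 (when the final cure demand is issued), so November 20, 2000 through December 5, 2000; done November 18, 2000 — 2 days before the window opened.
The procedure was therefore not followed at step 4.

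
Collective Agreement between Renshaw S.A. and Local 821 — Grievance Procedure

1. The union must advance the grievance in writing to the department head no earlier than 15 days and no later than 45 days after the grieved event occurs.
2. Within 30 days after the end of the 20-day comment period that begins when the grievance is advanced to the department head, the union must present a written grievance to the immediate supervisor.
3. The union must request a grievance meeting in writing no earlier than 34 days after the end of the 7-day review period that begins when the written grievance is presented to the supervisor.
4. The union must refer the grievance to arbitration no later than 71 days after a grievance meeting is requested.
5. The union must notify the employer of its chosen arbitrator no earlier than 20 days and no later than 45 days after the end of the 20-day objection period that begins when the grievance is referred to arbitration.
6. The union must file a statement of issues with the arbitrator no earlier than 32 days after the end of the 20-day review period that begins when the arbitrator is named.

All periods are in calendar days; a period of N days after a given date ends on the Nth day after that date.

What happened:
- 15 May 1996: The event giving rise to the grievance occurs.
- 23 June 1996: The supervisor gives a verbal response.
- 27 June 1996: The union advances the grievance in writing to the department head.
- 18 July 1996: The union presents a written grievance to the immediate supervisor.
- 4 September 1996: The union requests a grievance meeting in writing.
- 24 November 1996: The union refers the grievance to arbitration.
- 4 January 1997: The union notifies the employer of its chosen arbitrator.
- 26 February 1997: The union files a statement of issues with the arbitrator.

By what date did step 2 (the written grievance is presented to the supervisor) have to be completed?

The grievance is advanced to the department head on 27 June 1996; the 20-day comment period therefore ends 17 July 1996, and step 2 runs from that date. 30 days after 17 July 1996 is 16 August 1996.

16 August 1996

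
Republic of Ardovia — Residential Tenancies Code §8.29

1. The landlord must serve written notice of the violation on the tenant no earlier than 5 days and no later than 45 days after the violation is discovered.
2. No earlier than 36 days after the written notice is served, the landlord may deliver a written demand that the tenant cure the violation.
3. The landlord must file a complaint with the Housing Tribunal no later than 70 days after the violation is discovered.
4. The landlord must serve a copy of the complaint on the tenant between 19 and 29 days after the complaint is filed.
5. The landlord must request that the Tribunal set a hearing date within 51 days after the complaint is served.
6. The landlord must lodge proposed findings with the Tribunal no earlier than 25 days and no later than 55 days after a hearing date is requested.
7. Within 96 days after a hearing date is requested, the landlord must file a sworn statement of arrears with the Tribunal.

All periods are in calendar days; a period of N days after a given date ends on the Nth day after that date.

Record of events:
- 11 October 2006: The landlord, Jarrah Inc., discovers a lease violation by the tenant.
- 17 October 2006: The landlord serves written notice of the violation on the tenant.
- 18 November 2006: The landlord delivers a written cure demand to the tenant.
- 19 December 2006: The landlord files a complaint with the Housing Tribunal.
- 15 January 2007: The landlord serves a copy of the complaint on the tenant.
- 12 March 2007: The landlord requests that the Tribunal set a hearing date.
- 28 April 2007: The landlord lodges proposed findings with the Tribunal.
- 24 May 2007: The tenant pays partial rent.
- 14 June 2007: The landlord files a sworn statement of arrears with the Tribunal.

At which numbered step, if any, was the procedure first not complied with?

Step 2

Step 1: the window is 5–45 days after 11 October 2006 (when the violation is discovered), so 16 October 2006 through 25 November 2006; 17 October 2006 falls inside that range.
Step 2: the earliest permitted date is 36 days after 17 October 2006 (when the written notice is served), i.e. 22 November 2006; acted on 18 November 2006, 4 days prematurely.
That is the first point of non-compliance.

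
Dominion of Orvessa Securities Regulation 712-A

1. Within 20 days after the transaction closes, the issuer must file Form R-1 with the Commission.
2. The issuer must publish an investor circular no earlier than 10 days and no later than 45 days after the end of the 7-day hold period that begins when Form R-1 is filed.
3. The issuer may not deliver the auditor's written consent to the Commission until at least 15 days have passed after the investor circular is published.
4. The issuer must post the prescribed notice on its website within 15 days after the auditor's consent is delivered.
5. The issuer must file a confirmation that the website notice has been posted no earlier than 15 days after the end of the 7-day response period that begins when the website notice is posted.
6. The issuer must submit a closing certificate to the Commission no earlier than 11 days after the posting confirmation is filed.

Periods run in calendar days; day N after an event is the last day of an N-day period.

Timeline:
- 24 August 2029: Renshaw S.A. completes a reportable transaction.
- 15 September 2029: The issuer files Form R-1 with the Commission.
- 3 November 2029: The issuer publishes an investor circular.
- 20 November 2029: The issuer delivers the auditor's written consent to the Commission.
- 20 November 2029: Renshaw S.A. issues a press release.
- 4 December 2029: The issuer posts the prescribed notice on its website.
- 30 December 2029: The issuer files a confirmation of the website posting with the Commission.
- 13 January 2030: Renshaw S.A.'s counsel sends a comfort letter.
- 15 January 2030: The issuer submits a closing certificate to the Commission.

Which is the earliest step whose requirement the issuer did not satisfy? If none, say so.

Step 1: 20 days after 24 August 2029 (when the transaction closes) is 13 September 2029; 15 September 2029 misses that deadline by 2 days.
The procedure was therefore not followed at step 1.

Step 1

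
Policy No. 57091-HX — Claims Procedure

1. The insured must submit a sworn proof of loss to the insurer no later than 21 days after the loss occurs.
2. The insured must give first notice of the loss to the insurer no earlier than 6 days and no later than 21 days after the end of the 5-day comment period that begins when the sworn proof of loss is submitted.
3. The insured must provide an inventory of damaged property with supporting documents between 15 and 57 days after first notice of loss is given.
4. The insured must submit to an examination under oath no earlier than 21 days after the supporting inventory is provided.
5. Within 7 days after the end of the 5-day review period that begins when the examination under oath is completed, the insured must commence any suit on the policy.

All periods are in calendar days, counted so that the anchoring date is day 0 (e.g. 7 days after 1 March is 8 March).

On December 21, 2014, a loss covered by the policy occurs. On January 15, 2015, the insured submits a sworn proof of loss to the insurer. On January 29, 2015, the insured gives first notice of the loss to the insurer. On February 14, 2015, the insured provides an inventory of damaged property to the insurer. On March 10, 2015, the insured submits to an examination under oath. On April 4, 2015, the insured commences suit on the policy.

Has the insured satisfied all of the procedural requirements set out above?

Step 1 — counting 21 days from December 21, 2014 (when the loss occurs) gives a deadline of January 11, 2015; done January 15, 2015 — 4 days late.

No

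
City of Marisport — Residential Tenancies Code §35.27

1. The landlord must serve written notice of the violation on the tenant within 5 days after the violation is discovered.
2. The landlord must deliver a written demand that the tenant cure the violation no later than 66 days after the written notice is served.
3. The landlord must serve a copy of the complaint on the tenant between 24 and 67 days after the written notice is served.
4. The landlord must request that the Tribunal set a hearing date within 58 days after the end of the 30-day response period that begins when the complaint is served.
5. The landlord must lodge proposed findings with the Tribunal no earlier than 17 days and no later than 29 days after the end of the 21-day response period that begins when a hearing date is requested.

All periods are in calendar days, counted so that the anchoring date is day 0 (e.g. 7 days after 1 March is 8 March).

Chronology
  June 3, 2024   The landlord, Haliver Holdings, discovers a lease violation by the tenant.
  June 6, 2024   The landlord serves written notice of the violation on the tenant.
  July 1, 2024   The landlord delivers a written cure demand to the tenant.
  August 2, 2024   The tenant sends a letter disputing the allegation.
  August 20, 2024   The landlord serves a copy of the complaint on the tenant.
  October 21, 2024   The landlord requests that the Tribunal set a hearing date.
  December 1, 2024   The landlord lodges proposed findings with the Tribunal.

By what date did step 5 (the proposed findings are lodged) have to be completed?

December 10, 2024

A hearing date is requested on October 21, 2024; the 21-day response period therefore ends November 11, 2024, and step 5 runs from that date. The window is 17–29 days after November 11, 2024; it closes on December 10, 2024.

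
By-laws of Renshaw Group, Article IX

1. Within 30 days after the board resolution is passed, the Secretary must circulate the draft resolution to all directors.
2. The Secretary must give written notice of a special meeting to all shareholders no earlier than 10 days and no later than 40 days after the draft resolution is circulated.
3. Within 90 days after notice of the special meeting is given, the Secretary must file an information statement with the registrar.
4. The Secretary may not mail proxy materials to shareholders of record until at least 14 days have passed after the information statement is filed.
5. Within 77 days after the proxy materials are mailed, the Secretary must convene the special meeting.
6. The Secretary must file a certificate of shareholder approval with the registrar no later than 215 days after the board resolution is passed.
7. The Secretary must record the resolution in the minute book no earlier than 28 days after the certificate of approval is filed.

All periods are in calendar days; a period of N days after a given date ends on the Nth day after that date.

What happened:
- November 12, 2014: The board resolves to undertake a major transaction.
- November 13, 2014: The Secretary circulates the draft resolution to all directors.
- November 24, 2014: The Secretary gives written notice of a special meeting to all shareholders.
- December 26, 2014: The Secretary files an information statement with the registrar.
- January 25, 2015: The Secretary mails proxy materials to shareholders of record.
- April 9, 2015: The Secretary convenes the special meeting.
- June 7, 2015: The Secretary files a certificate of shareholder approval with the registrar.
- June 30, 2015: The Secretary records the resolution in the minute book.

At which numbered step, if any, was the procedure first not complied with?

(1) due by November 12, 2014 + 30 days = December 12, 2014; November 13, 2014 is within that limit.
(2) the permitted window runs from November 13, 2014 + 10 = November 23, 2014 to November 13, 2014 + 40 = December 23, 2014; done November 24, 2014, which is between those dates.
(3) due by November 24, 2014 + 90 days = February 22, 2015; completed December 26, 2014, before the deadline.
(4) permitted from December 26, 2014 + 14 days = January 9, 2015 onward; done January 25, 2015 — permitted.
(5) due by January 25, 2015 + 77 days = April 12, 2015; done April 9, 2015 — timely.
(6) due by November 12, 2014 + 215 days = June 15, 2015; done June 7, 2015 — timely.
(7) permitted from June 7, 2015 + 28 days = July 5, 2015 onward; acted on June 30, 2015, 5 days prematurely.
No need to go further; step 7 was not satisfied.

Step 7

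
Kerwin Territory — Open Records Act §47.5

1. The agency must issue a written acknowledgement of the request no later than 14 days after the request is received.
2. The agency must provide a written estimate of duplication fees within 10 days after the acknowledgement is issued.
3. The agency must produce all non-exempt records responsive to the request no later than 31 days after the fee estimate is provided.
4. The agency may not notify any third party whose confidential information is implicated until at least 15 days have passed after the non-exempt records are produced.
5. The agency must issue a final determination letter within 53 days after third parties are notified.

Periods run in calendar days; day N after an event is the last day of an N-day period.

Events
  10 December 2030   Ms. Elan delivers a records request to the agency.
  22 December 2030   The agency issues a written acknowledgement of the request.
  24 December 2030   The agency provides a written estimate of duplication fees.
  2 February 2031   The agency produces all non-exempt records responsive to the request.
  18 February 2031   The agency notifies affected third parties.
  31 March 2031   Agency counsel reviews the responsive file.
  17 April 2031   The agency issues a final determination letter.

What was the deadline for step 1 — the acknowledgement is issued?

Step 1 runs from 10 December 2030, when the request is received. 14 days after 10 December 2030 is 24 December 2030.

24 December 2030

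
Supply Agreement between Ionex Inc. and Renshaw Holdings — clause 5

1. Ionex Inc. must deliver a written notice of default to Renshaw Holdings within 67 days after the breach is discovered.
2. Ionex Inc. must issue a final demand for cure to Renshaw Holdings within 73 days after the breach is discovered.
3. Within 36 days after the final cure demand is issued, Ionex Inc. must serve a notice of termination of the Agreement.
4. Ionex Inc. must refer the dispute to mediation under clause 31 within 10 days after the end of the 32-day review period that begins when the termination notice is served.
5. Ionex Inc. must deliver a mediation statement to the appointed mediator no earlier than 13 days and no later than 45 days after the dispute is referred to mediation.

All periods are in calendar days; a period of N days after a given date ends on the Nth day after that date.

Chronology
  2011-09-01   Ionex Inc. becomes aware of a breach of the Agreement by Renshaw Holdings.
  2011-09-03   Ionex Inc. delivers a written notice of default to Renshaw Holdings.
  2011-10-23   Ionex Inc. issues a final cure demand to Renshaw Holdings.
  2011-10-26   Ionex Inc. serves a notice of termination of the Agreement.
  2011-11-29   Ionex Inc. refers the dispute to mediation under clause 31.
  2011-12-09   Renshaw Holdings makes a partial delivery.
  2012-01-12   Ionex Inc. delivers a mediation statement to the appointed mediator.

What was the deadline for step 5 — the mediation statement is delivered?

Step 5 runs from 2011-11-29, when the dispute is referred to mediation. The window is 13–45 days after 2011-11-29; it closes on 2012-01-13.

2012-01-13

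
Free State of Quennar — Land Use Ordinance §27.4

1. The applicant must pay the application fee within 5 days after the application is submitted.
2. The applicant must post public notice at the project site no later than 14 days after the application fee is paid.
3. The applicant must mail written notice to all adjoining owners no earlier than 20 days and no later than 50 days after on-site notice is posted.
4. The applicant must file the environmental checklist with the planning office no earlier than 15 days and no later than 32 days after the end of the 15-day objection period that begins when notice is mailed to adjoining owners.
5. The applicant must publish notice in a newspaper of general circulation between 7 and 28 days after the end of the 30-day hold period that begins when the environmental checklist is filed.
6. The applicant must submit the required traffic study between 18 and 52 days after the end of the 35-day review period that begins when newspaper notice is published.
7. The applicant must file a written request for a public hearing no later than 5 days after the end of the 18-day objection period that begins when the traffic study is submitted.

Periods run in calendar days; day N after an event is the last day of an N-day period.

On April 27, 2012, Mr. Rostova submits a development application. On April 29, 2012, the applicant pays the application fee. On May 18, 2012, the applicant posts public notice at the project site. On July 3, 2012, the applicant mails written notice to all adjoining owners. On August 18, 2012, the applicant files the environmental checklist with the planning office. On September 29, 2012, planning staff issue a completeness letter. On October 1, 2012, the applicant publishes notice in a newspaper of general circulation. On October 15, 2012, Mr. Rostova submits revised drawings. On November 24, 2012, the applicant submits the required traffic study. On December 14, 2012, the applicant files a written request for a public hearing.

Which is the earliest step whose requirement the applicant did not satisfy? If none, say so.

(1) due by April 27, 2012 + 5 days = May 2, 2012; done April 29, 2012 — timely.
(2) due by April 29, 2012 + 14 days = May 13, 2012; not done until May 18, 2012, 5 days after the deadline.
The procedure was therefore not followed at step 2.

Step 2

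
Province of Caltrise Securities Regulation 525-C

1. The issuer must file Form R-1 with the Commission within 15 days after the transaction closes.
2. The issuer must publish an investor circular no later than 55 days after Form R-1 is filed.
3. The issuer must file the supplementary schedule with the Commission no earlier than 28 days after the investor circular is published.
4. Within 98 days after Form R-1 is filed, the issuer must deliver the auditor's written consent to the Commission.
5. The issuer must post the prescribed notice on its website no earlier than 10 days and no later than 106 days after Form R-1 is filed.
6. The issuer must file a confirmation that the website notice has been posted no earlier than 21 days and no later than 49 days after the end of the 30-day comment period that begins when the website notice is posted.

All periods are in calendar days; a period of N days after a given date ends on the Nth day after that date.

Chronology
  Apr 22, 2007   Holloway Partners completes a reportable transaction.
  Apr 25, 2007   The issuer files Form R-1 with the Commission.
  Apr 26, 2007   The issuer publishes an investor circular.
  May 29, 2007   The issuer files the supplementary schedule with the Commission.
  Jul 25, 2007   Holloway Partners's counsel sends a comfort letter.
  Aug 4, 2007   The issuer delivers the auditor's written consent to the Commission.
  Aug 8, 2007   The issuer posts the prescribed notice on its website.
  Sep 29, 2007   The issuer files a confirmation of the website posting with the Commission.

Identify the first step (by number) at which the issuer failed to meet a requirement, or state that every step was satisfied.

Step 1: 15 days after Apr 22, 2007 (when the transaction closes) is May 7, 2007; Apr 25, 2007 is within that limit.
Step 2: 55 days after Apr 25, 2007 (when Form R-1 is filed) is Jun 19, 2007; completed Apr 26, 2007, before the deadline.
Step 3: the earliest permitted date is 28 days after Apr 26, 2007 (when the investor circular is published), i.e. May 24, 2007; done May 29, 2007, after the minimum wait.
Step 4: 98 days after Apr 25, 2007 (when Form R-1 is filed) is Aug 1, 2007; done Aug 4, 2007 — 3 days late.

Step 4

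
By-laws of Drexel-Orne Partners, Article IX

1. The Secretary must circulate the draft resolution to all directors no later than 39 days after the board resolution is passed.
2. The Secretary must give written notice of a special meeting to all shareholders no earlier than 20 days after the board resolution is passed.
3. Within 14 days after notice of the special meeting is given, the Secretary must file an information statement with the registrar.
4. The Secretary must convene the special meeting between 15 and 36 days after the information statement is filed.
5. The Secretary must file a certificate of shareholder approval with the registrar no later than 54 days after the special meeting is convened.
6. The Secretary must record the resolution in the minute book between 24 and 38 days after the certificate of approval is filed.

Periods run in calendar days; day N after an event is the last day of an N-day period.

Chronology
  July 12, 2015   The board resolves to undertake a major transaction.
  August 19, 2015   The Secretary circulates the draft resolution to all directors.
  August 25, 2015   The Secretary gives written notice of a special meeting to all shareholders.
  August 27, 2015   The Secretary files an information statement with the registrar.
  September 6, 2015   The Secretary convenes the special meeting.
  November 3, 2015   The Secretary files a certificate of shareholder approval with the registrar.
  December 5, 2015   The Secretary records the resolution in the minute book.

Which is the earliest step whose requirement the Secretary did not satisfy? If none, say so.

Step 4

Step 1 — counting 39 days from July 12, 2015 (when the board resolution is passed) gives a deadline of August 20, 2015; completed August 19, 2015, before the deadline.
Step 2 — must wait 20 days from July 12, 2015 (when the board resolution is passed), so not before August 1, 2015; done August 25, 2015, after the minimum wait.
Step 3 — counting 14 days from August 25, 2015 (when notice of the special meeting is given) gives a deadline of September 8, 2015; August 27, 2015 is within that limit.
Step 4 — 15 and 36 days from August 27, 2015 (when the information statement is filed) are September 11, 2015 and October 2, 2015 respectively; September 6, 2015 is 5 days too early.
That is the first point of non-compliance.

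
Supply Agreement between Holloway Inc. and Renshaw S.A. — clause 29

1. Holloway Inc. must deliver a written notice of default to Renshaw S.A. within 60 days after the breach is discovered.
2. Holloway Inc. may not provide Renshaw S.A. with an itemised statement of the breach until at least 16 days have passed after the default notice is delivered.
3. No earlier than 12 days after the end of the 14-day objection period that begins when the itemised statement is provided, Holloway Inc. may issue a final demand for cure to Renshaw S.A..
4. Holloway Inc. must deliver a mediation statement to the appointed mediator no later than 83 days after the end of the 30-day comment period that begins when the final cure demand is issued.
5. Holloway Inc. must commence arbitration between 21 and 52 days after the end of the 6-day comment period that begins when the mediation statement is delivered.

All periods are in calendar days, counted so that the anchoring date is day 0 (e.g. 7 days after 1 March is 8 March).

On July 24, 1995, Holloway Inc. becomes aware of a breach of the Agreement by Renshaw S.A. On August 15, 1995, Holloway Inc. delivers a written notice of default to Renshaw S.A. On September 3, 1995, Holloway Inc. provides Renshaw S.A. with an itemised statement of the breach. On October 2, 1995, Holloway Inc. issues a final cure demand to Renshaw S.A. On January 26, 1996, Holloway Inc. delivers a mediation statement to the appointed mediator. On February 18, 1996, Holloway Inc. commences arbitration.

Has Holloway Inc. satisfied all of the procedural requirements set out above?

(1) due by July 24, 1995 + 60 days = September 22, 1995; August 15, 1995 is within that limit.
(2) permitted from August 15, 1995 + 16 days = August 31, 1995 onward; September 3, 1995 is on or after that date.
(3) permitted from September 17, 1995 + 12 days = September 29, 1995 onward; done October 2, 1995 — permitted.
(4) due by November 1, 1995 + 83 days = January 23, 1996; January 26, 1996 misses that deadline by 3 days.

No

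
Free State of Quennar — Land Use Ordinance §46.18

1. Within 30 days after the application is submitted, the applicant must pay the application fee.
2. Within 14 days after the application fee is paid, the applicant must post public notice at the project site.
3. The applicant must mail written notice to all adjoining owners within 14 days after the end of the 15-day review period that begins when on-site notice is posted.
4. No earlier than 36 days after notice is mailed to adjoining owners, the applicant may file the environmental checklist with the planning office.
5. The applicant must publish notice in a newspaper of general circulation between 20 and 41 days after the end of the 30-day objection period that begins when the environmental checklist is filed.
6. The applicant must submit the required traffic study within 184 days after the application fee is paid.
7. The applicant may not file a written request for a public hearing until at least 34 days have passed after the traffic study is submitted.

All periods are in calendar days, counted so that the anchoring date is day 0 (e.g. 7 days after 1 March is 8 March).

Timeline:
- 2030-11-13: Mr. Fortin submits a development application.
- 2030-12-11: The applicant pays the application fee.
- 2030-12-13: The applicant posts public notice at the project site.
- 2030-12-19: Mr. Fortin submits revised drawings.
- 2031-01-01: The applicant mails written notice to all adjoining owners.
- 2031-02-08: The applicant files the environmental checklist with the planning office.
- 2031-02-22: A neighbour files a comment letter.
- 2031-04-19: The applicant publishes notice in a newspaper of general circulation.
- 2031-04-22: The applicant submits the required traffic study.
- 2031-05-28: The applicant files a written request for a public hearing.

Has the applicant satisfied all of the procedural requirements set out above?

Yes

Step 1 — counting 30 days from 2030-11-13 (when the application is submitted) gives a deadline of 2030-12-13; 2030-12-11 is within that limit.
Step 2 — counting 14 days from 2030-12-11 (when the application fee is paid) gives a deadline of 2030-12-25; completed 2030-12-13, before the deadline.
Step 3 — counting 14 days from 2030-12-28 (end of the 15-day review period, which began when on-site notice is posted on 2030-12-13) gives a deadline of 2031-01-11; done 2031-01-01 — timely.
Step 4 — must wait 36 days from 2031-01-01 (when notice is mailed to adjoining owners), so not before 2031-02-06; done 2031-02-08 — permitted.
Step 5 — 20 and 41 days from 2031-03-10 (end of the 30-day objection period, which began when the environmental checklist is filed on 2031-02-08) are 2031-03-30 and 2031-04-20 respectively; done 2031-04-19, which is between those dates.
Step 6 — counting 184 days from 2030-12-11 (when the application fee is paid) gives a deadline of 2031-06-13; completed 2031-04-22, before the deadline.
Step 7 — must wait 34 days from 2031-04-22 (when the traffic study is submitted), so not before 2031-05-26; 2031-05-28 is on or after that date.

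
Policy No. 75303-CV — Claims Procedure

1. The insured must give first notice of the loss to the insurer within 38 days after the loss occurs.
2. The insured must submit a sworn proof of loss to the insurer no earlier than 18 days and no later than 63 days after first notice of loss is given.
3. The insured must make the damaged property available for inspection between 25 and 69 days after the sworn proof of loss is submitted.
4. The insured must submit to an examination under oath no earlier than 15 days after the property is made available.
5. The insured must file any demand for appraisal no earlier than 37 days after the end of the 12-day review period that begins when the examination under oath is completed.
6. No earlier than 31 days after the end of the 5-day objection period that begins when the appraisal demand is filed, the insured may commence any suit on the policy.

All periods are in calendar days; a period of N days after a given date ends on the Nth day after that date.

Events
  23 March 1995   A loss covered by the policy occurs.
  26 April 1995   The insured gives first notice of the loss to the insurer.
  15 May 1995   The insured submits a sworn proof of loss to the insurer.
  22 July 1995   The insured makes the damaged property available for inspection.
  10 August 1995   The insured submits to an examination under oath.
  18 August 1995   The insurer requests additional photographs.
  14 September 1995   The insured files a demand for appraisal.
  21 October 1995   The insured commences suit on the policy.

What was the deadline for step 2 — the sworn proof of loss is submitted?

28 June 1995

Step 2 runs from 26 April 1995, when first notice of loss is given. The window is 18–63 days after 26 April 1995; it closes on 28 June 1995.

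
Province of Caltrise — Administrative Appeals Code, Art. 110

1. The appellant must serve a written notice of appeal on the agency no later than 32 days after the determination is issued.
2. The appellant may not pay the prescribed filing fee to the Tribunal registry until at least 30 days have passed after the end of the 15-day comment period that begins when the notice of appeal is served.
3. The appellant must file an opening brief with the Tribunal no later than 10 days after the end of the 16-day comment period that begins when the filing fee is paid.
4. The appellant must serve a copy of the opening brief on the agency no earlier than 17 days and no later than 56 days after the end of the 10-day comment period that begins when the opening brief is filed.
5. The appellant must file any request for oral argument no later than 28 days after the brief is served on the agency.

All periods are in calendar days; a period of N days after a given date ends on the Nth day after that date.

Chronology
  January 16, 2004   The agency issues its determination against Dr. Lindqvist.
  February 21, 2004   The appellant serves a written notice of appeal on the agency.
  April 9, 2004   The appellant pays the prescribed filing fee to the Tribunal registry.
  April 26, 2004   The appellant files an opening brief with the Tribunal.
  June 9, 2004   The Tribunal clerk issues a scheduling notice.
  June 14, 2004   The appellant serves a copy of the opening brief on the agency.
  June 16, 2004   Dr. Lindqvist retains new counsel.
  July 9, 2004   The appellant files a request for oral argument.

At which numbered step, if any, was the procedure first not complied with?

Step 1 — counting 32 days from January 16, 2004 (when the determination is issued) gives a deadline of February 17, 2004; February 21, 2004 misses that deadline by 4 days.

Step 1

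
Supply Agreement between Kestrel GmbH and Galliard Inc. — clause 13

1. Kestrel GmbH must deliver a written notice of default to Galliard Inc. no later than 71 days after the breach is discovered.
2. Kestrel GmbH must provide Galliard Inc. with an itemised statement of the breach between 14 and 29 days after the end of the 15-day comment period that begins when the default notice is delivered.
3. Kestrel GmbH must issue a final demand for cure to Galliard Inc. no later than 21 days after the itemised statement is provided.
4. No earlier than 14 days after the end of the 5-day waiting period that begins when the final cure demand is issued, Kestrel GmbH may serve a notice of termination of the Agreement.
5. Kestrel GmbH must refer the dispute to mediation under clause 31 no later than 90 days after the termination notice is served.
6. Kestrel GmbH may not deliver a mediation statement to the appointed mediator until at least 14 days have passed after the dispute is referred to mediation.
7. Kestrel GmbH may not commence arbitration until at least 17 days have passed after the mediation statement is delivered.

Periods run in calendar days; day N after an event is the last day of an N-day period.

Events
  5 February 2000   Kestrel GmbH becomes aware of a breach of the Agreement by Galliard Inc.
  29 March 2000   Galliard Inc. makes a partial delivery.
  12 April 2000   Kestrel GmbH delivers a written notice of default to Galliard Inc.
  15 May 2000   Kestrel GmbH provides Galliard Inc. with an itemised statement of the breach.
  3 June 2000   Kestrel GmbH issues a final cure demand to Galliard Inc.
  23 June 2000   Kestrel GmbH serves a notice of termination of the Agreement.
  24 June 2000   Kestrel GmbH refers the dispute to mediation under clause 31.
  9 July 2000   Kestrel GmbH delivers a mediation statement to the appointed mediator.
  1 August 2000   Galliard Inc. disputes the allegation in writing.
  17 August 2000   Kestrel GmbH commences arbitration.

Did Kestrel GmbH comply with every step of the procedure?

Yes

Step 1: 71 days after 5 February 2000 (when the breach is discovered) is 16 April 2000; 12 April 2000 is within that limit.
Step 2: the window is 14–29 days after 27 April 2000 (end of the 15-day comment period, which began when the default notice is delivered on 12 April 2000), so 11 May 2000 through 26 May 2000; done 15 May 2000 — within the window.
Step 3: 21 days after 15 May 2000 (when the itemised statement is provided) is 5 June 2000; completed 3 June 2000, before the deadline.
Step 4: the earliest permitted date is 14 days after 8 June 2000 (end of the 5-day waiting period, which began when the final cure demand is issued on 3 June 2000), i.e. 22 June 2000; done 23 June 2000 — permitted.
Step 5: 90 days after 23 June 2000 (when the termination notice is served) is 21 September 2000; completed 24 June 2000, before the deadline.
Step 6: the earliest permitted date is 14 days after 24 June 2000 (when the dispute is referred to mediation), i.e. 8 July 2000; done 9 July 2000, after the minimum wait.
Step 7: the earliest permitted date is 17 days after 9 July 2000 (when the mediation statement is delivered), i.e. 26 July 2000; 17 August 2000 is on or after that date.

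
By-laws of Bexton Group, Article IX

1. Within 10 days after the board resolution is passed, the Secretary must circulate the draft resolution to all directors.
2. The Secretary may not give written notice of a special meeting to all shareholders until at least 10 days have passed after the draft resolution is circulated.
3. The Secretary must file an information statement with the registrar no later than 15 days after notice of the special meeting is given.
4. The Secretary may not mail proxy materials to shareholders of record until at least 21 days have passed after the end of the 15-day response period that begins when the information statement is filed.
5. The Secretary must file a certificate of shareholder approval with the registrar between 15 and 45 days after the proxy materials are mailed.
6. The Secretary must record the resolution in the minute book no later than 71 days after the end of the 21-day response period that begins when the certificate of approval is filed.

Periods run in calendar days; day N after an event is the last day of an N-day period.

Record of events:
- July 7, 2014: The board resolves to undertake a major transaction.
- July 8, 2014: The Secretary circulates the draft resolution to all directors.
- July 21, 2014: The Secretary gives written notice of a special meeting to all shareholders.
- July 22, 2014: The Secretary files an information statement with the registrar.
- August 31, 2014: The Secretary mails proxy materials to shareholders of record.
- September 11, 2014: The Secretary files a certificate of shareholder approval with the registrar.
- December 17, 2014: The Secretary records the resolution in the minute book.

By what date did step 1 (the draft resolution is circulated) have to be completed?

Step 1 runs from July 7, 2014, when the board resolution is passed. 10 days after July 7, 2014 is July 17, 2014.

July 17, 2014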